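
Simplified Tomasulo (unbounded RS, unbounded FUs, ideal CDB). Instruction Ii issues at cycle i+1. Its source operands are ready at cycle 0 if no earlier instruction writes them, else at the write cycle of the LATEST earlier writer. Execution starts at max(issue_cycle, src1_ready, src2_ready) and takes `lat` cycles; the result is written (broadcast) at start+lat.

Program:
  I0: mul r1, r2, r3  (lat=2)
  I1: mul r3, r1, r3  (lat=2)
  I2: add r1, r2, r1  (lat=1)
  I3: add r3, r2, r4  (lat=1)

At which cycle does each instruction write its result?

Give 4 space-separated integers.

I0 mul r1: issue@1 deps=(None,None) exec_start@1 write@3
I1 mul r3: issue@2 deps=(0,None) exec_start@3 write@5
I2 add r1: issue@3 deps=(None,0) exec_start@3 write@4
I3 add r3: issue@4 deps=(None,None) exec_start@4 write@5

Answer: 3 5 4 5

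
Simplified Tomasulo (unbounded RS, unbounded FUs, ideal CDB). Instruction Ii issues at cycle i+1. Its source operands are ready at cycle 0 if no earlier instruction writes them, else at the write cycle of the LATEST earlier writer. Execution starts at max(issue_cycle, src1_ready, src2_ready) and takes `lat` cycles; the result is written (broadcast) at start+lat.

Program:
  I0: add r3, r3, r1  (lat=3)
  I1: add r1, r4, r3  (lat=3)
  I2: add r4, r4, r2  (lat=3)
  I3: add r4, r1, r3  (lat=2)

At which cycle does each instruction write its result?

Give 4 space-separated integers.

Answer: 4 7 6 9

Derivation:
I0 add r3: issue@1 deps=(None,None) exec_start@1 write@4
I1 add r1: issue@2 deps=(None,0) exec_start@4 write@7
I2 add r4: issue@3 deps=(None,None) exec_start@3 write@6
I3 add r4: issue@4 deps=(1,0) exec_start@7 write@9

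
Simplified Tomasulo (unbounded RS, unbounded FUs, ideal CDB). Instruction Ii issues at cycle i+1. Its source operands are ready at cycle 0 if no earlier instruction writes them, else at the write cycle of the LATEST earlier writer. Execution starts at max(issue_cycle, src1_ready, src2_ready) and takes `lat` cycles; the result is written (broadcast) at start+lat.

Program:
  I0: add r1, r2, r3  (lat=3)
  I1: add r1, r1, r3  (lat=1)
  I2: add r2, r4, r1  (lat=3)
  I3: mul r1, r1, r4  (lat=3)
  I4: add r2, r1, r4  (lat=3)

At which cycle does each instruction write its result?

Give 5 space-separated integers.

I0 add r1: issue@1 deps=(None,None) exec_start@1 write@4
I1 add r1: issue@2 deps=(0,None) exec_start@4 write@5
I2 add r2: issue@3 deps=(None,1) exec_start@5 write@8
I3 mul r1: issue@4 deps=(1,None) exec_start@5 write@8
I4 add r2: issue@5 deps=(3,None) exec_start@8 write@11

Answer: 4 5 8 8 11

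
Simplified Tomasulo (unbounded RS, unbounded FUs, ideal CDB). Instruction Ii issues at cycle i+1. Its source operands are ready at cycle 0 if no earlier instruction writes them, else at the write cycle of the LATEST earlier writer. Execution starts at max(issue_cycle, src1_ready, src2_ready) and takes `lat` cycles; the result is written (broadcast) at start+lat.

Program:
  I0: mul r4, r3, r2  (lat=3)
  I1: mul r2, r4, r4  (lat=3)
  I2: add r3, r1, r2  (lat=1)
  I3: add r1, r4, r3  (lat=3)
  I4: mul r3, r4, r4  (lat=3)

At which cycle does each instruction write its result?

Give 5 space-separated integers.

I0 mul r4: issue@1 deps=(None,None) exec_start@1 write@4
I1 mul r2: issue@2 deps=(0,0) exec_start@4 write@7
I2 add r3: issue@3 deps=(None,1) exec_start@7 write@8
I3 add r1: issue@4 deps=(0,2) exec_start@8 write@11
I4 mul r3: issue@5 deps=(0,0) exec_start@5 write@8

Answer: 4 7 8 11 8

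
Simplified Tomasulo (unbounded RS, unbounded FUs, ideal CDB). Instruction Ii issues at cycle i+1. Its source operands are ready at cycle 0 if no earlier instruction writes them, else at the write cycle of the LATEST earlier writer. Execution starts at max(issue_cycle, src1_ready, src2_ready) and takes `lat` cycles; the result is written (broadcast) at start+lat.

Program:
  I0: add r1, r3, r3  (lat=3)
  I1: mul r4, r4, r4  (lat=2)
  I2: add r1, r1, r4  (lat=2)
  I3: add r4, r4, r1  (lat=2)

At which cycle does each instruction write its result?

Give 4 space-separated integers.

I0 add r1: issue@1 deps=(None,None) exec_start@1 write@4
I1 mul r4: issue@2 deps=(None,None) exec_start@2 write@4
I2 add r1: issue@3 deps=(0,1) exec_start@4 write@6
I3 add r4: issue@4 deps=(1,2) exec_start@6 write@8

Answer: 4 4 6 8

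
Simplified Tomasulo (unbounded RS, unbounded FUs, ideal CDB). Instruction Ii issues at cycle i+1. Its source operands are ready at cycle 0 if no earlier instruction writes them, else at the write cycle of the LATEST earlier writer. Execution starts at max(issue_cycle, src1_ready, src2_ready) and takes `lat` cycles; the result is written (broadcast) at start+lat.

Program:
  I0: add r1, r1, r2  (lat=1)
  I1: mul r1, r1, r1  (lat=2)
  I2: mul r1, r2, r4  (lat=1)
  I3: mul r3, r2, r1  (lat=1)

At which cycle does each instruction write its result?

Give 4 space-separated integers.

I0 add r1: issue@1 deps=(None,None) exec_start@1 write@2
I1 mul r1: issue@2 deps=(0,0) exec_start@2 write@4
I2 mul r1: issue@3 deps=(None,None) exec_start@3 write@4
I3 mul r3: issue@4 deps=(None,2) exec_start@4 write@5

Answer: 2 4 4 5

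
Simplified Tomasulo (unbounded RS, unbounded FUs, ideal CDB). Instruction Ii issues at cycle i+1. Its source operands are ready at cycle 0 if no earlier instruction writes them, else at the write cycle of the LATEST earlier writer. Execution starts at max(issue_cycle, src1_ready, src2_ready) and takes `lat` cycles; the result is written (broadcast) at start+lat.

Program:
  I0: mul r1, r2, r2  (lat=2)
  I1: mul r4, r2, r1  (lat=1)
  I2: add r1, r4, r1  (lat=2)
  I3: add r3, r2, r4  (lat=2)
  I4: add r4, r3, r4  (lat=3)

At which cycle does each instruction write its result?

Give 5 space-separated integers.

I0 mul r1: issue@1 deps=(None,None) exec_start@1 write@3
I1 mul r4: issue@2 deps=(None,0) exec_start@3 write@4
I2 add r1: issue@3 deps=(1,0) exec_start@4 write@6
I3 add r3: issue@4 deps=(None,1) exec_start@4 write@6
I4 add r4: issue@5 deps=(3,1) exec_start@6 write@9

Answer: 3 4 6 6 9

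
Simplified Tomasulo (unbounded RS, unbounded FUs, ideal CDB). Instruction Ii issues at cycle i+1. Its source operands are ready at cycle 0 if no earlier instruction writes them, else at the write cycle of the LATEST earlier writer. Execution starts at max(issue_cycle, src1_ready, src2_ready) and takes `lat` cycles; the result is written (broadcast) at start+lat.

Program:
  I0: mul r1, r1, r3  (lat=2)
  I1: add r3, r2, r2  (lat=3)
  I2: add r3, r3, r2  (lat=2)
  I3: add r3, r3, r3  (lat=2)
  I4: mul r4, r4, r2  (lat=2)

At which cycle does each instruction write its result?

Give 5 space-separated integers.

I0 mul r1: issue@1 deps=(None,None) exec_start@1 write@3
I1 add r3: issue@2 deps=(None,None) exec_start@2 write@5
I2 add r3: issue@3 deps=(1,None) exec_start@5 write@7
I3 add r3: issue@4 deps=(2,2) exec_start@7 write@9
I4 mul r4: issue@5 deps=(None,None) exec_start@5 write@7

Answer: 3 5 7 9 7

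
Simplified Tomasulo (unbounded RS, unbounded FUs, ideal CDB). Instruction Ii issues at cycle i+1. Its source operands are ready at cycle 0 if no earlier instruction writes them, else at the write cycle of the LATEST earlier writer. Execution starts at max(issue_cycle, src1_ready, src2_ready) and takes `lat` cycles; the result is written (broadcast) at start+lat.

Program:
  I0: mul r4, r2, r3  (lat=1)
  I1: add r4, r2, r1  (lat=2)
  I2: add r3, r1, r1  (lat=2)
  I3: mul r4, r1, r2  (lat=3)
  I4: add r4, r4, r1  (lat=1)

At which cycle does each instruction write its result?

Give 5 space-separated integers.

I0 mul r4: issue@1 deps=(None,None) exec_start@1 write@2
I1 add r4: issue@2 deps=(None,None) exec_start@2 write@4
I2 add r3: issue@3 deps=(None,None) exec_start@3 write@5
I3 mul r4: issue@4 deps=(None,None) exec_start@4 write@7
I4 add r4: issue@5 deps=(3,None) exec_start@7 write@8

Answer: 2 4 5 7 8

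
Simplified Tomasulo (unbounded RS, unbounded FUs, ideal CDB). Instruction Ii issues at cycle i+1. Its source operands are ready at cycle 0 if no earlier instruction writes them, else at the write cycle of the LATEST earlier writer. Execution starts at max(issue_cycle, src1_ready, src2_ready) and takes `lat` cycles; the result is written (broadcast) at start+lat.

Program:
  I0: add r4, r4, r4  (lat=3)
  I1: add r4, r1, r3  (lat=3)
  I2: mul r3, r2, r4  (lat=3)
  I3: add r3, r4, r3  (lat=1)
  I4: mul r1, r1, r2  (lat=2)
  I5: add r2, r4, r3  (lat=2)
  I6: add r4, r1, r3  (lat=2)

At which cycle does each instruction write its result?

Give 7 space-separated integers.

I0 add r4: issue@1 deps=(None,None) exec_start@1 write@4
I1 add r4: issue@2 deps=(None,None) exec_start@2 write@5
I2 mul r3: issue@3 deps=(None,1) exec_start@5 write@8
I3 add r3: issue@4 deps=(1,2) exec_start@8 write@9
I4 mul r1: issue@5 deps=(None,None) exec_start@5 write@7
I5 add r2: issue@6 deps=(1,3) exec_start@9 write@11
I6 add r4: issue@7 deps=(4,3) exec_start@9 write@11

Answer: 4 5 8 9 7 11 11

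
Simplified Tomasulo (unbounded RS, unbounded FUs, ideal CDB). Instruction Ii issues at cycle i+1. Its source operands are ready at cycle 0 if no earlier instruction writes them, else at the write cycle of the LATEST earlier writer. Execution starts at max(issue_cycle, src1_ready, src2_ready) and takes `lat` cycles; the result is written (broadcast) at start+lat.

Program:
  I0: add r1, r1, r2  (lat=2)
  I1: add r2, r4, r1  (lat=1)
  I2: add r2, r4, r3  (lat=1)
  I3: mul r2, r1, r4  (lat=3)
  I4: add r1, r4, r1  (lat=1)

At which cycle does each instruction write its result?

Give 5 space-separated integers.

I0 add r1: issue@1 deps=(None,None) exec_start@1 write@3
I1 add r2: issue@2 deps=(None,0) exec_start@3 write@4
I2 add r2: issue@3 deps=(None,None) exec_start@3 write@4
I3 mul r2: issue@4 deps=(0,None) exec_start@4 write@7
I4 add r1: issue@5 deps=(None,0) exec_start@5 write@6

Answer: 3 4 4 7 6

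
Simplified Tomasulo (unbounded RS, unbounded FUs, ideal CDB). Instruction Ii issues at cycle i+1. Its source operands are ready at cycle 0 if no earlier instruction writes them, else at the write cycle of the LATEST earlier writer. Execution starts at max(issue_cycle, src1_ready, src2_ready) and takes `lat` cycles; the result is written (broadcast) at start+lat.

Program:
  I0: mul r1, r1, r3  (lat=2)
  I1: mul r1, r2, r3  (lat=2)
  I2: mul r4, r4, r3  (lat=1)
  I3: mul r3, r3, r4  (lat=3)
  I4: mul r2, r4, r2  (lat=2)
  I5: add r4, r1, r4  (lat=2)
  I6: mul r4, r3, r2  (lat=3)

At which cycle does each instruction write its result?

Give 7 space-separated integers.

Answer: 3 4 4 7 7 8 10

Derivation:
I0 mul r1: issue@1 deps=(None,None) exec_start@1 write@3
I1 mul r1: issue@2 deps=(None,None) exec_start@2 write@4
I2 mul r4: issue@3 deps=(None,None) exec_start@3 write@4
I3 mul r3: issue@4 deps=(None,2) exec_start@4 write@7
I4 mul r2: issue@5 deps=(2,None) exec_start@5 write@7
I5 add r4: issue@6 deps=(1,2) exec_start@6 write@8
I6 mul r4: issue@7 deps=(3,4) exec_start@7 write@10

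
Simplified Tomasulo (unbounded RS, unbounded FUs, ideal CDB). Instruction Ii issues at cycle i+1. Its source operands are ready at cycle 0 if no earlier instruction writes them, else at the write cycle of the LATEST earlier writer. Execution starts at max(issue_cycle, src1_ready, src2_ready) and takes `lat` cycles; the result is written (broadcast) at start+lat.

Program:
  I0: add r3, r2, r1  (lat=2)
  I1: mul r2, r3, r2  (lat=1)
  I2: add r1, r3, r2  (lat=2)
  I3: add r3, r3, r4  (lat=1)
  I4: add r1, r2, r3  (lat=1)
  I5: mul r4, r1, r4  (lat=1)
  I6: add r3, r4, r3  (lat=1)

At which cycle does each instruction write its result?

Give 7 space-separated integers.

I0 add r3: issue@1 deps=(None,None) exec_start@1 write@3
I1 mul r2: issue@2 deps=(0,None) exec_start@3 write@4
I2 add r1: issue@3 deps=(0,1) exec_start@4 write@6
I3 add r3: issue@4 deps=(0,None) exec_start@4 write@5
I4 add r1: issue@5 deps=(1,3) exec_start@5 write@6
I5 mul r4: issue@6 deps=(4,None) exec_start@6 write@7
I6 add r3: issue@7 deps=(5,3) exec_start@7 write@8

Answer: 3 4 6 5 6 7 8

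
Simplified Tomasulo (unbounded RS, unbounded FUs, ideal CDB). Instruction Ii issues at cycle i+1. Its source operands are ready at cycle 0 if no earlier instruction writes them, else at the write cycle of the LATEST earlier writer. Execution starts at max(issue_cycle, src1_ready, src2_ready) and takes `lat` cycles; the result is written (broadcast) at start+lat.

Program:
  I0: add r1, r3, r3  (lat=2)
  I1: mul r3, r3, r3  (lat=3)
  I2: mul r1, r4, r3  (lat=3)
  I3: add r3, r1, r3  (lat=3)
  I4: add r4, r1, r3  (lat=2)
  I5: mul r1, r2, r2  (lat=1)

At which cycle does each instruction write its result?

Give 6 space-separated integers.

I0 add r1: issue@1 deps=(None,None) exec_start@1 write@3
I1 mul r3: issue@2 deps=(None,None) exec_start@2 write@5
I2 mul r1: issue@3 deps=(None,1) exec_start@5 write@8
I3 add r3: issue@4 deps=(2,1) exec_start@8 write@11
I4 add r4: issue@5 deps=(2,3) exec_start@11 write@13
I5 mul r1: issue@6 deps=(None,None) exec_start@6 write@7

Answer: 3 5 8 11 13 7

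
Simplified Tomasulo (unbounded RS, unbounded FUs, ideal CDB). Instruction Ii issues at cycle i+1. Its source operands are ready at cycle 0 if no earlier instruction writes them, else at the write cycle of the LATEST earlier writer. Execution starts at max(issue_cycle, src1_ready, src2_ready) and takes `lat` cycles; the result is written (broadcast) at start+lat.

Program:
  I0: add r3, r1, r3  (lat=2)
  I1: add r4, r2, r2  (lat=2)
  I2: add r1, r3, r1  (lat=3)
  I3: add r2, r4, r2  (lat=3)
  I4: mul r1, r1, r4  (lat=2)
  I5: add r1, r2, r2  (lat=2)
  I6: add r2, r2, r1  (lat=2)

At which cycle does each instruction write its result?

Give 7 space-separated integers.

I0 add r3: issue@1 deps=(None,None) exec_start@1 write@3
I1 add r4: issue@2 deps=(None,None) exec_start@2 write@4
I2 add r1: issue@3 deps=(0,None) exec_start@3 write@6
I3 add r2: issue@4 deps=(1,None) exec_start@4 write@7
I4 mul r1: issue@5 deps=(2,1) exec_start@6 write@8
I5 add r1: issue@6 deps=(3,3) exec_start@7 write@9
I6 add r2: issue@7 deps=(3,5) exec_start@9 write@11

Answer: 3 4 6 7 8 9 11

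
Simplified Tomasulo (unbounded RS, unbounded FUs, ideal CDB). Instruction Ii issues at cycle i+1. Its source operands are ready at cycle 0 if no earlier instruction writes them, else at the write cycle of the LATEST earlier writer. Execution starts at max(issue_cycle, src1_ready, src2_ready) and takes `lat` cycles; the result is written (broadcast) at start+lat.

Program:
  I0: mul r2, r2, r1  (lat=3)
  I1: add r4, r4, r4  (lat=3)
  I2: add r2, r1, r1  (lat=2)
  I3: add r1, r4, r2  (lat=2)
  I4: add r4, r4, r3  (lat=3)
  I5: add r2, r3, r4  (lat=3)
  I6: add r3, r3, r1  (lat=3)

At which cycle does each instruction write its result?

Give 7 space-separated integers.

Answer: 4 5 5 7 8 11 10

Derivation:
I0 mul r2: issue@1 deps=(None,None) exec_start@1 write@4
I1 add r4: issue@2 deps=(None,None) exec_start@2 write@5
I2 add r2: issue@3 deps=(None,None) exec_start@3 write@5
I3 add r1: issue@4 deps=(1,2) exec_start@5 write@7
I4 add r4: issue@5 deps=(1,None) exec_start@5 write@8
I5 add r2: issue@6 deps=(None,4) exec_start@8 write@11
I6 add r3: issue@7 deps=(None,3) exec_start@7 write@10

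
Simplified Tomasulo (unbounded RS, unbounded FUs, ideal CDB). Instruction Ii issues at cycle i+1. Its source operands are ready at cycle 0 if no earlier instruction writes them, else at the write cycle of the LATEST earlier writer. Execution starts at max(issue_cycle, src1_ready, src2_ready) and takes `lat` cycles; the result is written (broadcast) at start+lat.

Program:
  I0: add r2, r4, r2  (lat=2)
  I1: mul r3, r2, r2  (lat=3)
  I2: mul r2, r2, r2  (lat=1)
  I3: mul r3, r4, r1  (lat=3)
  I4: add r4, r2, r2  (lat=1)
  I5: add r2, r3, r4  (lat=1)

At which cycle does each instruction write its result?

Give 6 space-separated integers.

I0 add r2: issue@1 deps=(None,None) exec_start@1 write@3
I1 mul r3: issue@2 deps=(0,0) exec_start@3 write@6
I2 mul r2: issue@3 deps=(0,0) exec_start@3 write@4
I3 mul r3: issue@4 deps=(None,None) exec_start@4 write@7
I4 add r4: issue@5 deps=(2,2) exec_start@5 write@6
I5 add r2: issue@6 deps=(3,4) exec_start@7 write@8

Answer: 3 6 4 7 6 8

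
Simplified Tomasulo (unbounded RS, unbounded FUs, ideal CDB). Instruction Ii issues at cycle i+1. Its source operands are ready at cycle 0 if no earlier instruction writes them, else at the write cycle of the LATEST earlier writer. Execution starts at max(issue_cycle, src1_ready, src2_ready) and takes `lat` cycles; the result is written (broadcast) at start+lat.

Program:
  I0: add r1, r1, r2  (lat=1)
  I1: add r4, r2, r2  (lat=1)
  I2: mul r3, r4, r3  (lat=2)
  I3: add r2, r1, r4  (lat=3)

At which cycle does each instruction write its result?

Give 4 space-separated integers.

Answer: 2 3 5 7

Derivation:
I0 add r1: issue@1 deps=(None,None) exec_start@1 write@2
I1 add r4: issue@2 deps=(None,None) exec_start@2 write@3
I2 mul r3: issue@3 deps=(1,None) exec_start@3 write@5
I3 add r2: issue@4 deps=(0,1) exec_start@4 write@7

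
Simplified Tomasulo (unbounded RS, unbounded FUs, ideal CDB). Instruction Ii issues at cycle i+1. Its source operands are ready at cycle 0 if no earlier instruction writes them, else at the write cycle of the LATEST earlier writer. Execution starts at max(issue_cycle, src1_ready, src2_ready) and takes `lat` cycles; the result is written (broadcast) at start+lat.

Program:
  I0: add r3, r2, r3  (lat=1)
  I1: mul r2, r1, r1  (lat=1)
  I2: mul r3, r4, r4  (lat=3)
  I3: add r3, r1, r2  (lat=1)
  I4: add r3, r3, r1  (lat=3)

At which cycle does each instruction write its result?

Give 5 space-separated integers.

Answer: 2 3 6 5 8

Derivation:
I0 add r3: issue@1 deps=(None,None) exec_start@1 write@2
I1 mul r2: issue@2 deps=(None,None) exec_start@2 write@3
I2 mul r3: issue@3 deps=(None,None) exec_start@3 write@6
I3 add r3: issue@4 deps=(None,1) exec_start@4 write@5
I4 add r3: issue@5 deps=(3,None) exec_start@5 write@8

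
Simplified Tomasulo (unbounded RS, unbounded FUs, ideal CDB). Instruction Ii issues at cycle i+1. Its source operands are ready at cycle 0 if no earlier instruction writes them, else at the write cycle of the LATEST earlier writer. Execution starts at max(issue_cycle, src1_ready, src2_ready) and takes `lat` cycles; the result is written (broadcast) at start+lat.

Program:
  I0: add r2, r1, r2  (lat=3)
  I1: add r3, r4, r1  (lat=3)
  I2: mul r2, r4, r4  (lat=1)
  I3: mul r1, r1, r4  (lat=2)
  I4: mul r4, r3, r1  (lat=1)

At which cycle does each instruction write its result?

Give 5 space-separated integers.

I0 add r2: issue@1 deps=(None,None) exec_start@1 write@4
I1 add r3: issue@2 deps=(None,None) exec_start@2 write@5
I2 mul r2: issue@3 deps=(None,None) exec_start@3 write@4
I3 mul r1: issue@4 deps=(None,None) exec_start@4 write@6
I4 mul r4: issue@5 deps=(1,3) exec_start@6 write@7

Answer: 4 5 4 6 7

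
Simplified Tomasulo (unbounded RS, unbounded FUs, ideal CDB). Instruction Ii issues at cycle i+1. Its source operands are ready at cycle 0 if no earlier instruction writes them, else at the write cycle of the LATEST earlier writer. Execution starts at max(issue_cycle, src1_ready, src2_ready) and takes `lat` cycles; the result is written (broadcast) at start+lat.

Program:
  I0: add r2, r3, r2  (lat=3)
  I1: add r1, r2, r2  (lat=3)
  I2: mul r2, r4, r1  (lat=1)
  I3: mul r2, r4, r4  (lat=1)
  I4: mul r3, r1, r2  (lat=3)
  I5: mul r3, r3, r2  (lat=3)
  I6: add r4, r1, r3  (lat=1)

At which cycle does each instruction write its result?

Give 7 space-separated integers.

I0 add r2: issue@1 deps=(None,None) exec_start@1 write@4
I1 add r1: issue@2 deps=(0,0) exec_start@4 write@7
I2 mul r2: issue@3 deps=(None,1) exec_start@7 write@8
I3 mul r2: issue@4 deps=(None,None) exec_start@4 write@5
I4 mul r3: issue@5 deps=(1,3) exec_start@7 write@10
I5 mul r3: issue@6 deps=(4,3) exec_start@10 write@13
I6 add r4: issue@7 deps=(1,5) exec_start@13 write@14

Answer: 4 7 8 5 10 13 14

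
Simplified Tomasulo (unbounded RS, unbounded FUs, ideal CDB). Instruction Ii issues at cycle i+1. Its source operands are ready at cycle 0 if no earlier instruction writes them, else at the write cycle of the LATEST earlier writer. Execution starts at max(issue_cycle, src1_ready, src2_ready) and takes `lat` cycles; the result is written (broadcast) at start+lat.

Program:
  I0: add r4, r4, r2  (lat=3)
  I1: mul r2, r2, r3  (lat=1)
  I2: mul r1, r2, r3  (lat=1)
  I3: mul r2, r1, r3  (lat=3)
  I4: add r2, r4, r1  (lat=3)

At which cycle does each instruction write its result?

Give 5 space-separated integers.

I0 add r4: issue@1 deps=(None,None) exec_start@1 write@4
I1 mul r2: issue@2 deps=(None,None) exec_start@2 write@3
I2 mul r1: issue@3 deps=(1,None) exec_start@3 write@4
I3 mul r2: issue@4 deps=(2,None) exec_start@4 write@7
I4 add r2: issue@5 deps=(0,2) exec_start@5 write@8

Answer: 4 3 4 7 8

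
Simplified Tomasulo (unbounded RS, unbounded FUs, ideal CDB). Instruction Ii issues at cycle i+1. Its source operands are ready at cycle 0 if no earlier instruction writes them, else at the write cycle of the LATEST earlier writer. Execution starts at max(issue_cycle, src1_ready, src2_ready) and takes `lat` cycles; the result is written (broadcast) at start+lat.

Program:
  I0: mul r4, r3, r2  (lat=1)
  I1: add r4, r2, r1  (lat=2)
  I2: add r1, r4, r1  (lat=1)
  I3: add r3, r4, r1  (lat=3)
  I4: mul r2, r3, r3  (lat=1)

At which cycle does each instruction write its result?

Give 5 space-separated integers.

Answer: 2 4 5 8 9

Derivation:
I0 mul r4: issue@1 deps=(None,None) exec_start@1 write@2
I1 add r4: issue@2 deps=(None,None) exec_start@2 write@4
I2 add r1: issue@3 deps=(1,None) exec_start@4 write@5
I3 add r3: issue@4 deps=(1,2) exec_start@5 write@8
I4 mul r2: issue@5 deps=(3,3) exec_start@8 write@9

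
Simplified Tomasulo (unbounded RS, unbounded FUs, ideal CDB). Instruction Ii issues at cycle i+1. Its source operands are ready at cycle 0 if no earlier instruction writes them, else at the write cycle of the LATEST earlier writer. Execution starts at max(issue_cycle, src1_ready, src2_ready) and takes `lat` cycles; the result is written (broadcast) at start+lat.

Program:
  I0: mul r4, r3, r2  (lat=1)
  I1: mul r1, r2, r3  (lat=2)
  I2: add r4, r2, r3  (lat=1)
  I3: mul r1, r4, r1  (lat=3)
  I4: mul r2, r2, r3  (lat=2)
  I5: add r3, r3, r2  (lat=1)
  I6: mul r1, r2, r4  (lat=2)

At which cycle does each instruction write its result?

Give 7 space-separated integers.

I0 mul r4: issue@1 deps=(None,None) exec_start@1 write@2
I1 mul r1: issue@2 deps=(None,None) exec_start@2 write@4
I2 add r4: issue@3 deps=(None,None) exec_start@3 write@4
I3 mul r1: issue@4 deps=(2,1) exec_start@4 write@7
I4 mul r2: issue@5 deps=(None,None) exec_start@5 write@7
I5 add r3: issue@6 deps=(None,4) exec_start@7 write@8
I6 mul r1: issue@7 deps=(4,2) exec_start@7 write@9

Answer: 2 4 4 7 7 8 9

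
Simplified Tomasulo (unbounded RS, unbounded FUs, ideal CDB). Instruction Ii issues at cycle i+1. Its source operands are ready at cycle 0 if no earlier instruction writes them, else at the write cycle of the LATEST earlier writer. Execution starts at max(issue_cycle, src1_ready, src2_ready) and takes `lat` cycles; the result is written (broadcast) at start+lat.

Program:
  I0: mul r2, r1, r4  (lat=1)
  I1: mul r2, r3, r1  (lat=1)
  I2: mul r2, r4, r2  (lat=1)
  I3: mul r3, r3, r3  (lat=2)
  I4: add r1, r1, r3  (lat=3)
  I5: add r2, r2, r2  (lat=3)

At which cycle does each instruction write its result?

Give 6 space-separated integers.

I0 mul r2: issue@1 deps=(None,None) exec_start@1 write@2
I1 mul r2: issue@2 deps=(None,None) exec_start@2 write@3
I2 mul r2: issue@3 deps=(None,1) exec_start@3 write@4
I3 mul r3: issue@4 deps=(None,None) exec_start@4 write@6
I4 add r1: issue@5 deps=(None,3) exec_start@6 write@9
I5 add r2: issue@6 deps=(2,2) exec_start@6 write@9

Answer: 2 3 4 6 9 9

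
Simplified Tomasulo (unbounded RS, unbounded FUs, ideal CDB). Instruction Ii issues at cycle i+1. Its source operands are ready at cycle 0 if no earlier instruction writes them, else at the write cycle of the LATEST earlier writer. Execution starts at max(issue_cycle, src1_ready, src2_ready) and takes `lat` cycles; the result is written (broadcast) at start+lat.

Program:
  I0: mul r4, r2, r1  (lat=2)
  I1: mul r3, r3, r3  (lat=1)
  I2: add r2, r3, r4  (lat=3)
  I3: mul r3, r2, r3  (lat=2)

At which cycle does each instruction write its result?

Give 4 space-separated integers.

Answer: 3 3 6 8

Derivation:
I0 mul r4: issue@1 deps=(None,None) exec_start@1 write@3
I1 mul r3: issue@2 deps=(None,None) exec_start@2 write@3
I2 add r2: issue@3 deps=(1,0) exec_start@3 write@6
I3 mul r3: issue@4 deps=(2,1) exec_start@6 write@8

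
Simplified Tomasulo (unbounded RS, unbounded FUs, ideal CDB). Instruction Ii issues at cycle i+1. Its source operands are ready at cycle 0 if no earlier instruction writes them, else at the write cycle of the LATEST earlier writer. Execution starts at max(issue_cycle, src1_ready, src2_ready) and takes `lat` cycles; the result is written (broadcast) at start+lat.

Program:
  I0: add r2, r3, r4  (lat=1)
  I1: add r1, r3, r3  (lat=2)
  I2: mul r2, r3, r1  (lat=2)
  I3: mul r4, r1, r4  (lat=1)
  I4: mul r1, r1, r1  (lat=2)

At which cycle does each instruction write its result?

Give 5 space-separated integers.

I0 add r2: issue@1 deps=(None,None) exec_start@1 write@2
I1 add r1: issue@2 deps=(None,None) exec_start@2 write@4
I2 mul r2: issue@3 deps=(None,1) exec_start@4 write@6
I3 mul r4: issue@4 deps=(1,None) exec_start@4 write@5
I4 mul r1: issue@5 deps=(1,1) exec_start@5 write@7

Answer: 2 4 6 5 7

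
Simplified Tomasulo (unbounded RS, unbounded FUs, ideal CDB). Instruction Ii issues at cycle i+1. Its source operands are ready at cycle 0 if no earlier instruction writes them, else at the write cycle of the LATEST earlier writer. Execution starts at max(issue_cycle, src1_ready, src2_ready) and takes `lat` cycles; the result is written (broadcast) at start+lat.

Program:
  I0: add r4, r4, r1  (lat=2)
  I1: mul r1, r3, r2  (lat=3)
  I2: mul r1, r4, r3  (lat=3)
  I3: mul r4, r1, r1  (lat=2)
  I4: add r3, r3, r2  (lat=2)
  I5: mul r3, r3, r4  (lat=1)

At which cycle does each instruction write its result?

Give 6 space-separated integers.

I0 add r4: issue@1 deps=(None,None) exec_start@1 write@3
I1 mul r1: issue@2 deps=(None,None) exec_start@2 write@5
I2 mul r1: issue@3 deps=(0,None) exec_start@3 write@6
I3 mul r4: issue@4 deps=(2,2) exec_start@6 write@8
I4 add r3: issue@5 deps=(None,None) exec_start@5 write@7
I5 mul r3: issue@6 deps=(4,3) exec_start@8 write@9

Answer: 3 5 6 8 7 9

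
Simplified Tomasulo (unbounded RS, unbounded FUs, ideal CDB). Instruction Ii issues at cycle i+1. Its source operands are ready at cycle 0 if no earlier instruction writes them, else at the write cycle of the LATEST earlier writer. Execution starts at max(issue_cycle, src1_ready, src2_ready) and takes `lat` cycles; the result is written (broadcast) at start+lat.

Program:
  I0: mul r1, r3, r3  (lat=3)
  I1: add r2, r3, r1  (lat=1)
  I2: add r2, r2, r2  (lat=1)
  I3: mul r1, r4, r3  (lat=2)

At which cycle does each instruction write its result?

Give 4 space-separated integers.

I0 mul r1: issue@1 deps=(None,None) exec_start@1 write@4
I1 add r2: issue@2 deps=(None,0) exec_start@4 write@5
I2 add r2: issue@3 deps=(1,1) exec_start@5 write@6
I3 mul r1: issue@4 deps=(None,None) exec_start@4 write@6

Answer: 4 5 6 6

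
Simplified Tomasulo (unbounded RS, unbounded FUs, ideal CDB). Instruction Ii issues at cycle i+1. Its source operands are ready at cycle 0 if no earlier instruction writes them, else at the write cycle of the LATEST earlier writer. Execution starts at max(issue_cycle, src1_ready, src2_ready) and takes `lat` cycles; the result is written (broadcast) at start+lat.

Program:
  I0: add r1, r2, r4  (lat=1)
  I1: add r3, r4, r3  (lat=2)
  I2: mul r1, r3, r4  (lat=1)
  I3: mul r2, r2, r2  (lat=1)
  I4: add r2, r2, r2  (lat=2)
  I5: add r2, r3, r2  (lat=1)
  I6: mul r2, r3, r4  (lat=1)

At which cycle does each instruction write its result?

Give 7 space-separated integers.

I0 add r1: issue@1 deps=(None,None) exec_start@1 write@2
I1 add r3: issue@2 deps=(None,None) exec_start@2 write@4
I2 mul r1: issue@3 deps=(1,None) exec_start@4 write@5
I3 mul r2: issue@4 deps=(None,None) exec_start@4 write@5
I4 add r2: issue@5 deps=(3,3) exec_start@5 write@7
I5 add r2: issue@6 deps=(1,4) exec_start@7 write@8
I6 mul r2: issue@7 deps=(1,None) exec_start@7 write@8

Answer: 2 4 5 5 7 8 8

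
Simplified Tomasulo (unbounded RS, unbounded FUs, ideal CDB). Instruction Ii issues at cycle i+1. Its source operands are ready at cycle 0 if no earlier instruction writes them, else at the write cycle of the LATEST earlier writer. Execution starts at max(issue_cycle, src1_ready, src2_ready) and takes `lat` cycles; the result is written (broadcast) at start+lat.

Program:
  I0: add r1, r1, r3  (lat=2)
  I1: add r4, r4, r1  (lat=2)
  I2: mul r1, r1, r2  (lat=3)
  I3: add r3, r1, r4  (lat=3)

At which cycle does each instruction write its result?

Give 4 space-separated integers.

I0 add r1: issue@1 deps=(None,None) exec_start@1 write@3
I1 add r4: issue@2 deps=(None,0) exec_start@3 write@5
I2 mul r1: issue@3 deps=(0,None) exec_start@3 write@6
I3 add r3: issue@4 deps=(2,1) exec_start@6 write@9

Answer: 3 5 6 9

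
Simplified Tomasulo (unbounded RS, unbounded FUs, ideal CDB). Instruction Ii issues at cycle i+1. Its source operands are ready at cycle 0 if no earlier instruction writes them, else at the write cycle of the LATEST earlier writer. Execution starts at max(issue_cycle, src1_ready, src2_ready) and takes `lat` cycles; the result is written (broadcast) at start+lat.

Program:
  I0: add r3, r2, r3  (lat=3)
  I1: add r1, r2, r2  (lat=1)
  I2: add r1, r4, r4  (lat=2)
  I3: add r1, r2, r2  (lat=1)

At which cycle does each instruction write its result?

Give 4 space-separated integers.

I0 add r3: issue@1 deps=(None,None) exec_start@1 write@4
I1 add r1: issue@2 deps=(None,None) exec_start@2 write@3
I2 add r1: issue@3 deps=(None,None) exec_start@3 write@5
I3 add r1: issue@4 deps=(None,None) exec_start@4 write@5

Answer: 4 3 5 5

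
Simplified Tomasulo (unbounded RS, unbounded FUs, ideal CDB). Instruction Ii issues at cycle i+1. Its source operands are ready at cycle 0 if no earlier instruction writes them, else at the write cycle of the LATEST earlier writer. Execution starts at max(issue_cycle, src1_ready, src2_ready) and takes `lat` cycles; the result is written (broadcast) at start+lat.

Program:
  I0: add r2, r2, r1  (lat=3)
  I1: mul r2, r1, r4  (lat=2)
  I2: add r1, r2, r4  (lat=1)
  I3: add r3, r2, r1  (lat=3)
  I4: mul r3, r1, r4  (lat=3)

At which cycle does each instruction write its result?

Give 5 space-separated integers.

I0 add r2: issue@1 deps=(None,None) exec_start@1 write@4
I1 mul r2: issue@2 deps=(None,None) exec_start@2 write@4
I2 add r1: issue@3 deps=(1,None) exec_start@4 write@5
I3 add r3: issue@4 deps=(1,2) exec_start@5 write@8
I4 mul r3: issue@5 deps=(2,None) exec_start@5 write@8

Answer: 4 4 5 8 8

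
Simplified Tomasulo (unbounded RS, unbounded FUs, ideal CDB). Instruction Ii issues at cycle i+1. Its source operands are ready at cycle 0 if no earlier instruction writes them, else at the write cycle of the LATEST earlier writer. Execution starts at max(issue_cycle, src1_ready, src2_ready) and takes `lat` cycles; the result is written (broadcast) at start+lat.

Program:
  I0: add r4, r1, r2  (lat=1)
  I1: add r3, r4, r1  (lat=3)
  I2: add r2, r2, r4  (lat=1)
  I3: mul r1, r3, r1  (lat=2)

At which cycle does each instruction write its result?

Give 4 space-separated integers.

I0 add r4: issue@1 deps=(None,None) exec_start@1 write@2
I1 add r3: issue@2 deps=(0,None) exec_start@2 write@5
I2 add r2: issue@3 deps=(None,0) exec_start@3 write@4
I3 mul r1: issue@4 deps=(1,None) exec_start@5 write@7

Answer: 2 5 4 7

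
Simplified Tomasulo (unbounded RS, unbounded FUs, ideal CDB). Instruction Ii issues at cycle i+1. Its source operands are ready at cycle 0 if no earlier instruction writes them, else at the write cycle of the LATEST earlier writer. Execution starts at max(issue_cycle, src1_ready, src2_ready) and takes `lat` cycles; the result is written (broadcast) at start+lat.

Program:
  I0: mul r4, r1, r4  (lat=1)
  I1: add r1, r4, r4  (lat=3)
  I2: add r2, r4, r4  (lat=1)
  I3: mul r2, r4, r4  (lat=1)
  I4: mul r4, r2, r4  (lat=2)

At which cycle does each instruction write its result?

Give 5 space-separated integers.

I0 mul r4: issue@1 deps=(None,None) exec_start@1 write@2
I1 add r1: issue@2 deps=(0,0) exec_start@2 write@5
I2 add r2: issue@3 deps=(0,0) exec_start@3 write@4
I3 mul r2: issue@4 deps=(0,0) exec_start@4 write@5
I4 mul r4: issue@5 deps=(3,0) exec_start@5 write@7

Answer: 2 5 4 5 7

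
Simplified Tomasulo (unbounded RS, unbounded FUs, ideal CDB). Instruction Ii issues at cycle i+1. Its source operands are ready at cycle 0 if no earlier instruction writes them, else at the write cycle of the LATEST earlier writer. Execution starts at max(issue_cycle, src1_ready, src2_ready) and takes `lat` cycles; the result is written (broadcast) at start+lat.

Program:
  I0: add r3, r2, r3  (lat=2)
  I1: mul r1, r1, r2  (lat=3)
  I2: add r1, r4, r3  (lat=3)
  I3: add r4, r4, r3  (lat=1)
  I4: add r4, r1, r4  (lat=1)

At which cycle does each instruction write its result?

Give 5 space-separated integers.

Answer: 3 5 6 5 7

Derivation:
I0 add r3: issue@1 deps=(None,None) exec_start@1 write@3
I1 mul r1: issue@2 deps=(None,None) exec_start@2 write@5
I2 add r1: issue@3 deps=(None,0) exec_start@3 write@6
I3 add r4: issue@4 deps=(None,0) exec_start@4 write@5
I4 add r4: issue@5 deps=(2,3) exec_start@6 write@7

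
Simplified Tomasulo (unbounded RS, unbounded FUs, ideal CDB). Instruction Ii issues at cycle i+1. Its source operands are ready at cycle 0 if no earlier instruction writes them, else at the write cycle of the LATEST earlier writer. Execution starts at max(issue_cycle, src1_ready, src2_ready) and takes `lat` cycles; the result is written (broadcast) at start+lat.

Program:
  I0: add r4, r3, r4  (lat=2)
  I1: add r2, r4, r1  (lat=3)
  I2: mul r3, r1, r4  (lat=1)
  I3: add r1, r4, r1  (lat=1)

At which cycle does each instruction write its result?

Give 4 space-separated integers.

I0 add r4: issue@1 deps=(None,None) exec_start@1 write@3
I1 add r2: issue@2 deps=(0,None) exec_start@3 write@6
I2 mul r3: issue@3 deps=(None,0) exec_start@3 write@4
I3 add r1: issue@4 deps=(0,None) exec_start@4 write@5

Answer: 3 6 4 5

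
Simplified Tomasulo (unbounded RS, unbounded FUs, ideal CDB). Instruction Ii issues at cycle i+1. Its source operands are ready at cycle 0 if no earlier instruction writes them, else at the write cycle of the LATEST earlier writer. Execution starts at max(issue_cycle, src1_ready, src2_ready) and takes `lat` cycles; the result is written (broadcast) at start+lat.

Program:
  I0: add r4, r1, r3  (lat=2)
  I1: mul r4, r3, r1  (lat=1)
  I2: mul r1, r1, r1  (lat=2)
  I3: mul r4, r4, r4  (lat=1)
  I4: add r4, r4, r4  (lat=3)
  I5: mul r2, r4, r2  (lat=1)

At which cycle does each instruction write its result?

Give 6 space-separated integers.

Answer: 3 3 5 5 8 9

Derivation:
I0 add r4: issue@1 deps=(None,None) exec_start@1 write@3
I1 mul r4: issue@2 deps=(None,None) exec_start@2 write@3
I2 mul r1: issue@3 deps=(None,None) exec_start@3 write@5
I3 mul r4: issue@4 deps=(1,1) exec_start@4 write@5
I4 add r4: issue@5 deps=(3,3) exec_start@5 write@8
I5 mul r2: issue@6 deps=(4,None) exec_start@8 write@9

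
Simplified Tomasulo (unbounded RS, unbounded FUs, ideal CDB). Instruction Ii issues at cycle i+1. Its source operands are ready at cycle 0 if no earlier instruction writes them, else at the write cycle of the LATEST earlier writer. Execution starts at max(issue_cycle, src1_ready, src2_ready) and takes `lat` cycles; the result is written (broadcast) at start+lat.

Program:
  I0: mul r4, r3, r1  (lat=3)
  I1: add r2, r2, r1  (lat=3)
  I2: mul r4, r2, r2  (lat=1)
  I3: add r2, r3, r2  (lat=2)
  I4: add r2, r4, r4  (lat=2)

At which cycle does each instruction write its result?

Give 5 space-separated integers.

I0 mul r4: issue@1 deps=(None,None) exec_start@1 write@4
I1 add r2: issue@2 deps=(None,None) exec_start@2 write@5
I2 mul r4: issue@3 deps=(1,1) exec_start@5 write@6
I3 add r2: issue@4 deps=(None,1) exec_start@5 write@7
I4 add r2: issue@5 deps=(2,2) exec_start@6 write@8

Answer: 4 5 6 7 8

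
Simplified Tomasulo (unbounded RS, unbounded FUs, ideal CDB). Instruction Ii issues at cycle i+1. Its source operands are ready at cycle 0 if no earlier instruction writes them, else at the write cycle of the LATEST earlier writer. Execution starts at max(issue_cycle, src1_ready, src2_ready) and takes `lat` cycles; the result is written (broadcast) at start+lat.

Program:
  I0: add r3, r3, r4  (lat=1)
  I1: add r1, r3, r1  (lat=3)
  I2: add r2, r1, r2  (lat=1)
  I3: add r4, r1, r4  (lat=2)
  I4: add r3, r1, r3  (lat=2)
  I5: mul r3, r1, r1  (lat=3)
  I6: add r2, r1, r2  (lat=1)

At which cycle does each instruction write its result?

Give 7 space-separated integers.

Answer: 2 5 6 7 7 9 8

Derivation:
I0 add r3: issue@1 deps=(None,None) exec_start@1 write@2
I1 add r1: issue@2 deps=(0,None) exec_start@2 write@5
I2 add r2: issue@3 deps=(1,None) exec_start@5 write@6
I3 add r4: issue@4 deps=(1,None) exec_start@5 write@7
I4 add r3: issue@5 deps=(1,0) exec_start@5 write@7
I5 mul r3: issue@6 deps=(1,1) exec_start@6 write@9
I6 add r2: issue@7 deps=(1,2) exec_start@7 write@8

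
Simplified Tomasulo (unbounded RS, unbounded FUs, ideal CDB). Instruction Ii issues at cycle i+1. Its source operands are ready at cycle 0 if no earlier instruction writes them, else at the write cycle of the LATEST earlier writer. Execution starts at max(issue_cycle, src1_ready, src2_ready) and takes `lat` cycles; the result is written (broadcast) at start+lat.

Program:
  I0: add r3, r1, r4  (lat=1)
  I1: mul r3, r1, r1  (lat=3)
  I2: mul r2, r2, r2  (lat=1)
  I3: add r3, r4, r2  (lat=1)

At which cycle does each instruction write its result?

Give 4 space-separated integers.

Answer: 2 5 4 5

Derivation:
I0 add r3: issue@1 deps=(None,None) exec_start@1 write@2
I1 mul r3: issue@2 deps=(None,None) exec_start@2 write@5
I2 mul r2: issue@3 deps=(None,None) exec_start@3 write@4
I3 add r3: issue@4 deps=(None,2) exec_start@4 write@5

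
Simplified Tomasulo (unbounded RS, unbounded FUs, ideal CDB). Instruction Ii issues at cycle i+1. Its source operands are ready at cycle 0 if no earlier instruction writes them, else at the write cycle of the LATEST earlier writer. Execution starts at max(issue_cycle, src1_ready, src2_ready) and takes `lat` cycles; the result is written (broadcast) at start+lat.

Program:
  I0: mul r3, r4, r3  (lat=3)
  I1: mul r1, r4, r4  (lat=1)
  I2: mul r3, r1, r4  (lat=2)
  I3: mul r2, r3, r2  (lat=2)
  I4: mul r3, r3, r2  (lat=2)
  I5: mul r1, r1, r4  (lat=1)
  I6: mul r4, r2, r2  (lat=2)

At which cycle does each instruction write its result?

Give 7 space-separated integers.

Answer: 4 3 5 7 9 7 9

Derivation:
I0 mul r3: issue@1 deps=(None,None) exec_start@1 write@4
I1 mul r1: issue@2 deps=(None,None) exec_start@2 write@3
I2 mul r3: issue@3 deps=(1,None) exec_start@3 write@5
I3 mul r2: issue@4 deps=(2,None) exec_start@5 write@7
I4 mul r3: issue@5 deps=(2,3) exec_start@7 write@9
I5 mul r1: issue@6 deps=(1,None) exec_start@6 write@7
I6 mul r4: issue@7 deps=(3,3) exec_start@7 write@9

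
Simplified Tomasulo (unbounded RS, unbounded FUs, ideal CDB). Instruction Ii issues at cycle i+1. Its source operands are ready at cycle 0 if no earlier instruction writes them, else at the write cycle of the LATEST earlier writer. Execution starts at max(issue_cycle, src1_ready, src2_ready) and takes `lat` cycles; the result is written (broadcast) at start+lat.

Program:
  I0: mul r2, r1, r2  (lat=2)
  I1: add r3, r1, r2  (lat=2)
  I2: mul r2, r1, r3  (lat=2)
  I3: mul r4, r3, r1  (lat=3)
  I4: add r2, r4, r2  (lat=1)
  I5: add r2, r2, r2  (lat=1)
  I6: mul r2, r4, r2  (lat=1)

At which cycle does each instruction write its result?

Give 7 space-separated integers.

Answer: 3 5 7 8 9 10 11

Derivation:
I0 mul r2: issue@1 deps=(None,None) exec_start@1 write@3
I1 add r3: issue@2 deps=(None,0) exec_start@3 write@5
I2 mul r2: issue@3 deps=(None,1) exec_start@5 write@7
I3 mul r4: issue@4 deps=(1,None) exec_start@5 write@8
I4 add r2: issue@5 deps=(3,2) exec_start@8 write@9
I5 add r2: issue@6 deps=(4,4) exec_start@9 write@10
I6 mul r2: issue@7 deps=(3,5) exec_start@10 write@11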